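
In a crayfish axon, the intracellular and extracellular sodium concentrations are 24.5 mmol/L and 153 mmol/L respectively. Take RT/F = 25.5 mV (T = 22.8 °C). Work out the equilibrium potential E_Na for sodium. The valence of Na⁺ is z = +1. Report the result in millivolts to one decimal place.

E = (25.5/z) · ln([Na⁺]_out/[Na⁺]_in) with z = +1.
= (25.5/1) · ln(153/24.5) = 25.50 · ln(6.245)
= 25.50 · (1.8318) = 46.71 mV

46.7 mV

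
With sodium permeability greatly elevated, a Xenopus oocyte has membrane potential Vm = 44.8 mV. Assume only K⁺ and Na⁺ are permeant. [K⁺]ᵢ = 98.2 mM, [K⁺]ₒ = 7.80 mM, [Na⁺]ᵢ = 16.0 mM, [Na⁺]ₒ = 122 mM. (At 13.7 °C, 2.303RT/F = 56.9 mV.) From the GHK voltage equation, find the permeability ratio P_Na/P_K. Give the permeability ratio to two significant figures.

Let α = P_Na/P_K. GHK: Vm = 56.9·log₁₀[(Kₒ + α·Naₒ)/(Kᵢ + α·Naᵢ)].
10^(Vm/56.9) = 10^(44.8/56.9) = 6.1284
So 6.1284·(Kᵢ + α·Naᵢ) = Kₒ + α·Naₒ → α = (6.1284·98.2 − 7.8) / (122.0 − 6.1284·16.0)
α = (601.8 − 7.8) / (122.0 − 98.05) = 594/23.95 = 24.81

25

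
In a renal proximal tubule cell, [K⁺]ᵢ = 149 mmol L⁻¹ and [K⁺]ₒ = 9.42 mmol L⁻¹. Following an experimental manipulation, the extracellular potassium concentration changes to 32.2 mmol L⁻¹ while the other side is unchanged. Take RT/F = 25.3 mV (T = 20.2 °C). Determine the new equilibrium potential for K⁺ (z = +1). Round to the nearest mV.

-39 mV

After the shift: [K⁺]_out = 32.2, [K⁺]_in = 149 mmol L⁻¹.
E_new = (25.3/1)·ln(32.2/149) = 25.30 · (-1.5320) = -38.76 mV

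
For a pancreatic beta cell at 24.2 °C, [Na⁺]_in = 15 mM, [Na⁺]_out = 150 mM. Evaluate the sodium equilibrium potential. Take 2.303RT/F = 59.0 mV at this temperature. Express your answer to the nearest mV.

59 mV

E = (59.0/z) · log₁₀([Na⁺]_out/[Na⁺]_in) with z = +1.
= (59.0/1) · log₁₀(150/15) = 59.00 · log₁₀(10)
= 59.00 · (1.0000) = 59.00 mV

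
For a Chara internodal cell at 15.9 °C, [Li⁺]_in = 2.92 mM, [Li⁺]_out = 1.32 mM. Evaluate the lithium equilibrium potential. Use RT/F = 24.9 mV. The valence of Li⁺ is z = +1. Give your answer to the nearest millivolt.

E = (24.9/z) · ln([Li⁺]_out/[Li⁺]_in) with z = +1.
= (24.9/1) · ln(1.32/2.92) = 24.90 · ln(0.4521)
= 24.90 · (-0.7940) = -19.77 mV

-20 mV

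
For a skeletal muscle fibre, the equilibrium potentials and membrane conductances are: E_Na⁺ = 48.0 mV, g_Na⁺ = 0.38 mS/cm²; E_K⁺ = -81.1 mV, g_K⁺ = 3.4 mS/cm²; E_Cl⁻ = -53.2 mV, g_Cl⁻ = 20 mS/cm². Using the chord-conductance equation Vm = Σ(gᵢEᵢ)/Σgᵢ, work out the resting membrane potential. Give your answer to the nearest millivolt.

-56 mV

Σ gᵢEᵢ = 0.38·(48.0) + 3.4·(-81.1) + 20·(-53.2) = -1321.50
Σ gᵢ = 0.38 + 3.4 + 20 = 23.78
Vm = -1321.50 / 23.78 = -55.57 mV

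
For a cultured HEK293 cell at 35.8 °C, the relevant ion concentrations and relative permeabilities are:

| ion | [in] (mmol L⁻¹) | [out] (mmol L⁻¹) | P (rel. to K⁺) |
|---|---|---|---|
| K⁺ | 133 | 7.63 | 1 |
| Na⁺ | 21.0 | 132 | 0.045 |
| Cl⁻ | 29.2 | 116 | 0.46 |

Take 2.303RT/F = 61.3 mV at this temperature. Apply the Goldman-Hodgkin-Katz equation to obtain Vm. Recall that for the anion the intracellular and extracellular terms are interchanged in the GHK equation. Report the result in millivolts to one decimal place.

-51.6 mV

Vm = 61.3 · log₁₀[(Σ P·[cation]ₒ + Σ P·[anion]ᵢ) / (Σ P·[cation]ᵢ + Σ P·[anion]ₒ)]
Numerator = 1×7.63 + 0.045×132 + 0.46×29.2 = 27
Denominator = 1×133 + 0.045×21.0 + 0.46×116 = 187.3
Vm = 61.3 · log₁₀(0.14416) = 61.3 × (-0.8412) = -51.56 mV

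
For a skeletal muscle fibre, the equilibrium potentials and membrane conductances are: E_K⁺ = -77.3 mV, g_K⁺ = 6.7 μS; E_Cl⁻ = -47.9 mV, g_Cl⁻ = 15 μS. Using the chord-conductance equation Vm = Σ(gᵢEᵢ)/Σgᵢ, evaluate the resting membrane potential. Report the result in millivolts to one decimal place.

-57.0 mV

Σ gᵢEᵢ = 6.7·(-77.3) + 15·(-47.9) = -1236.41
Σ gᵢ = 6.7 + 15 = 21.7
Vm = -1236.41 / 21.7 = -56.98 mV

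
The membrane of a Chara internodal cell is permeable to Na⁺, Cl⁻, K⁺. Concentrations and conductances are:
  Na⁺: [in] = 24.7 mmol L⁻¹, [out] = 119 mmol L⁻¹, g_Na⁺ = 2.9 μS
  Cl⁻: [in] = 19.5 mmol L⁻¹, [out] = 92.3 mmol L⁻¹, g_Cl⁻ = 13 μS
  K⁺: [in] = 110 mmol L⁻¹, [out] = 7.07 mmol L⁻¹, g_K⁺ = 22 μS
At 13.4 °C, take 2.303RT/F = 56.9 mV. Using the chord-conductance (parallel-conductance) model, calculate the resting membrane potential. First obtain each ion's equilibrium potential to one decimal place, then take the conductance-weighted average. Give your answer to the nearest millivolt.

E_Na⁺ = (56.9/1)·log₁₀(119/24.7) = 38.9 mV
E_Cl⁻ = (56.9/-1)·log₁₀(92.3/19.5) = -38.4 mV
E_K⁺ = (56.9/1)·log₁₀(7.07/110) = -67.8 mV
Vm = (Σ gᵢEᵢ)/(Σ gᵢ) = (2.9·38.9 + 13·-38.4 + 22·-67.8) / (2.9 + 13 + 22)
= -1877.99 / 37.9 = -49.55 mV

-50 mV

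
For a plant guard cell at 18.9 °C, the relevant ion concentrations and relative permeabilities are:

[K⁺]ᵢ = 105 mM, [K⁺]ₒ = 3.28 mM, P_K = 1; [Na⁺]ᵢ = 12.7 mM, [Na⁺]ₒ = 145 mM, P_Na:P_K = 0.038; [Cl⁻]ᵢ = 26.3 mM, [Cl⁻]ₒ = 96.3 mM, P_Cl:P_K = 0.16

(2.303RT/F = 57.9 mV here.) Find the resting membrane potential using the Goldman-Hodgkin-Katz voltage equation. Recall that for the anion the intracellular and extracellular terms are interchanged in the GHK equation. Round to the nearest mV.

Vm = 57.9 · log₁₀[(Σ P·[cation]ₒ + Σ P·[anion]ᵢ) / (Σ P·[cation]ᵢ + Σ P·[anion]ₒ)]
Numerator = 1×3.28 + 0.038×145 + 0.16×26.3 = 13
Denominator = 1×105 + 0.038×12.7 + 0.16×96.3 = 120.9
Vm = 57.9 · log₁₀(0.10752) = 57.9 × (-0.9685) = -56.08 mV

-56 mV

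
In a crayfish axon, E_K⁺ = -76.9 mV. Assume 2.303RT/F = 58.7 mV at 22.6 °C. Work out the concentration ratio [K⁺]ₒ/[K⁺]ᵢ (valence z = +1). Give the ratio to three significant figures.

log₁₀([out]/[in]) = E·z/(58.7) = -76.9 × 1 / 58.7 = -1.3101
[out]/[in] = 10^(-1.3101) = 0.04897

0.0490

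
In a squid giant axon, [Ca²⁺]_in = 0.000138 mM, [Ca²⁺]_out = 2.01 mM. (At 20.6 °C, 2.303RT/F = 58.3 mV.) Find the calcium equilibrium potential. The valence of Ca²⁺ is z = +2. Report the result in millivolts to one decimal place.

121.4 mV

E = (58.3/z) · log₁₀([Ca²⁺]_out/[Ca²⁺]_in) with z = +2.
= (58.3/2) · log₁₀(2.01/0.000138) = 29.15 · log₁₀(1.457e+04)
= 29.15 · (4.1633) = 121.36 mV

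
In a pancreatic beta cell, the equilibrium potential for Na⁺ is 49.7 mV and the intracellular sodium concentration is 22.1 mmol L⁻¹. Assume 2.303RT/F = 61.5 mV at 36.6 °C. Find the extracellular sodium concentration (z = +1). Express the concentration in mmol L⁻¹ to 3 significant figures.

Nernst: E = (61.5/1) · log₁₀([out]/[in]), so log₁₀([out]/[in]) = 49.7 × 1 / 61.5 = 0.8081.
[out]/[in] = 10^(0.8081) = 6.429.
[out] = 6.429 × 22.1 = 142.1 mmol L⁻¹.

142 mmol L⁻¹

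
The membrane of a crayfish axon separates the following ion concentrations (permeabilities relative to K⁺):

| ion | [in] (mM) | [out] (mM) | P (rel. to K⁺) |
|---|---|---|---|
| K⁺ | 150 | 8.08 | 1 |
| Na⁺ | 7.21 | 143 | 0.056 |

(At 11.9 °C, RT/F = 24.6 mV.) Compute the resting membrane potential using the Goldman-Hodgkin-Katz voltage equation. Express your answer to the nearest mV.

Vm = 24.6 · ln[(Σ P·[cation]ₒ + Σ P·[anion]ᵢ) / (Σ P·[cation]ᵢ + Σ P·[anion]ₒ)]
Numerator = 1×8.08 + 0.056×143 = 16.09
Denominator = 1×150 + 0.056×7.21 = 150.4
Vm = 24.6 · ln(0.10697) = 24.6 × (-2.2352) = -54.99 mV

-55 mV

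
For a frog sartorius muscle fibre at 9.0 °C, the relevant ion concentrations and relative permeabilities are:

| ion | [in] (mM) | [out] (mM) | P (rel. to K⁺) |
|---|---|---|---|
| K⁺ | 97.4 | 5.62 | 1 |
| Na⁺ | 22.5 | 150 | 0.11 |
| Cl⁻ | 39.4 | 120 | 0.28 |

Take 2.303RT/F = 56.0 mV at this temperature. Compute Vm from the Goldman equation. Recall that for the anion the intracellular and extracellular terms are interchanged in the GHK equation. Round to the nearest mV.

-34 mV

Vm = 56.0 · log₁₀[(Σ P·[cation]ₒ + Σ P·[anion]ᵢ) / (Σ P·[cation]ᵢ + Σ P·[anion]ₒ)]
Numerator = 1×5.62 + 0.11×150 + 0.28×39.4 = 33.15
Denominator = 1×97.4 + 0.11×22.5 + 0.28×120 = 133.5
Vm = 56.0 · log₁₀(0.24838) = 56.0 × (-0.6049) = -33.87 mV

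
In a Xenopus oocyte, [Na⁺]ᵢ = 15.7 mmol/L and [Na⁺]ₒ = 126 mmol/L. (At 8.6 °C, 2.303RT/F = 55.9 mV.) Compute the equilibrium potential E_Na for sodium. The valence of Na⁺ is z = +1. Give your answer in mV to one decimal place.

50.6 mV

E = (55.9/z) · log₁₀([Na⁺]_out/[Na⁺]_in) with z = +1.
= (55.9/1) · log₁₀(126/15.7) = 55.90 · log₁₀(8.025)
= 55.90 · (0.9045) = 50.56 mV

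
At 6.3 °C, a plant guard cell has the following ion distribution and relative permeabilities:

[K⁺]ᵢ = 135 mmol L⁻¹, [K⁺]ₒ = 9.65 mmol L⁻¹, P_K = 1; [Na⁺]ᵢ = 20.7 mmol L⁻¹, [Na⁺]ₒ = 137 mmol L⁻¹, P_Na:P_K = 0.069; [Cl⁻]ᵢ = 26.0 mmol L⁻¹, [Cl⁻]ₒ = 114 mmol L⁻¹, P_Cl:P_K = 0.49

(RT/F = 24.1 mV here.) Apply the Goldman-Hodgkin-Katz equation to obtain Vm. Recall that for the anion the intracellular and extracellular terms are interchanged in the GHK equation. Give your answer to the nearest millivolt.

Vm = 24.1 · ln[(Σ P·[cation]ₒ + Σ P·[anion]ᵢ) / (Σ P·[cation]ᵢ + Σ P·[anion]ₒ)]
Numerator = 1×9.65 + 0.069×137 + 0.49×26.0 = 31.84
Denominator = 1×135 + 0.069×20.7 + 0.49×114 = 192.3
Vm = 24.1 · ln(0.1656) = 24.1 × (-1.7982) = -43.34 mV

-43 mV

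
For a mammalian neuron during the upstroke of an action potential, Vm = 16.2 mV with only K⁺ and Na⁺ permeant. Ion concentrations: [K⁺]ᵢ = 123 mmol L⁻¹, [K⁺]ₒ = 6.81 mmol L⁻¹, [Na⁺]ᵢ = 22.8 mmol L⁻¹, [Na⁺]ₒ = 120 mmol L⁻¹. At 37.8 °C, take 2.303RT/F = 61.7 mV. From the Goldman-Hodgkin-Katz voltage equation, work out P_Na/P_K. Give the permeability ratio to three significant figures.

2.79

Let α = P_Na/P_K. GHK: Vm = 61.7·log₁₀[(Kₒ + α·Naₒ)/(Kᵢ + α·Naᵢ)].
10^(Vm/61.7) = 10^(16.2/61.7) = 1.8305
So 1.8305·(Kᵢ + α·Naᵢ) = Kₒ + α·Naₒ → α = (1.8305·123.0 − 6.81) / (120.0 − 1.8305·22.8)
α = (225.1 − 6.81) / (120.0 − 41.73) = 218.3/78.27 = 2.79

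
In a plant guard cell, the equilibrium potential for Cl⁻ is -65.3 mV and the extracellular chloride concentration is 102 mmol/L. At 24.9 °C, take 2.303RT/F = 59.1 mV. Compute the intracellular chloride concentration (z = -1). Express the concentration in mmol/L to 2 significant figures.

8.0 mmol/L

Nernst: E = (59.1/-1) · log₁₀([out]/[in]), so log₁₀([out]/[in]) = -65.3 × -1 / 59.1 = 1.1049.
[out]/[in] = 10^(1.1049) = 12.73.
[in] = 102 / 12.73 = 8.011 mmol/L.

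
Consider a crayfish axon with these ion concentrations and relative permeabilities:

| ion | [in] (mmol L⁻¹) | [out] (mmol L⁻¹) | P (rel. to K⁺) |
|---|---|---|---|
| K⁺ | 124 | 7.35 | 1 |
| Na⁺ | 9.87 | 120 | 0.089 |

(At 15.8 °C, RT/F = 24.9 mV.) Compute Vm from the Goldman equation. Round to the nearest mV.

-48 mV

Vm = 24.9 · ln[(Σ P·[cation]ₒ + Σ P·[anion]ᵢ) / (Σ P·[cation]ᵢ + Σ P·[anion]ₒ)]
Numerator = 1×7.35 + 0.089×120 = 18.03
Denominator = 1×124 + 0.089×9.87 = 124.9
Vm = 24.9 · ln(0.14438) = 24.9 × (-1.9353) = -48.19 mV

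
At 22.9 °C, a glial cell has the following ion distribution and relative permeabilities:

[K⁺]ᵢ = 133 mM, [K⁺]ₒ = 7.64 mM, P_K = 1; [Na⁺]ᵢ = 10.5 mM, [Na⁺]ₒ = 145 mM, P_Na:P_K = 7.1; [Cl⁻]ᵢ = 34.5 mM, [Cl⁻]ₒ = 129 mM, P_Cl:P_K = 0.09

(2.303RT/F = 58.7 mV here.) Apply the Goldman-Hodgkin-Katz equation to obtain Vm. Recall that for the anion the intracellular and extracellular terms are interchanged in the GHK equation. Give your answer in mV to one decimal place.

39.7 mV

Vm = 58.7 · log₁₀[(Σ P·[cation]ₒ + Σ P·[anion]ᵢ) / (Σ P·[cation]ᵢ + Σ P·[anion]ₒ)]
Numerator = 1×7.64 + 7.1×145 + 0.09×34.5 = 1040
Denominator = 1×133 + 7.1×10.5 + 0.09×129 = 219.2
Vm = 58.7 · log₁₀(4.7465) = 58.7 × (0.6764) = 39.70 mV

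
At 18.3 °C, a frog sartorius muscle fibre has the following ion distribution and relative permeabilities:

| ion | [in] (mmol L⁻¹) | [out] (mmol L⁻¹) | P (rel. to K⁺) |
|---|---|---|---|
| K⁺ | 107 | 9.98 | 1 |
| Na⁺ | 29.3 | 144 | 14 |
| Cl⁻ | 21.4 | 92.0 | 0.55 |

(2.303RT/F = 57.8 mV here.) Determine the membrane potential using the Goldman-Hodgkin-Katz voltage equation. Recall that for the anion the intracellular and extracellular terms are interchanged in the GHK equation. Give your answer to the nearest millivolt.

Vm = 57.8 · log₁₀[(Σ P·[cation]ₒ + Σ P·[anion]ᵢ) / (Σ P·[cation]ᵢ + Σ P·[anion]ₒ)]
Numerator = 1×9.98 + 14×144 + 0.55×21.4 = 2038
Denominator = 1×107 + 14×29.3 + 0.55×92.0 = 567.8
Vm = 57.8 · log₁₀(3.5889) = 57.8 × (0.5550) = 32.08 mV

32 mV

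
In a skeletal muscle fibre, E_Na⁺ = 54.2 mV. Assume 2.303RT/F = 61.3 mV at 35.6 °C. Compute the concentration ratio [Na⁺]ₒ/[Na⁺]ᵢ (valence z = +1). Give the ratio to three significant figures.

log₁₀([out]/[in]) = E·z/(61.3) = 54.2 × 1 / 61.3 = 0.8842
[out]/[in] = 10^(0.8842) = 7.659

7.66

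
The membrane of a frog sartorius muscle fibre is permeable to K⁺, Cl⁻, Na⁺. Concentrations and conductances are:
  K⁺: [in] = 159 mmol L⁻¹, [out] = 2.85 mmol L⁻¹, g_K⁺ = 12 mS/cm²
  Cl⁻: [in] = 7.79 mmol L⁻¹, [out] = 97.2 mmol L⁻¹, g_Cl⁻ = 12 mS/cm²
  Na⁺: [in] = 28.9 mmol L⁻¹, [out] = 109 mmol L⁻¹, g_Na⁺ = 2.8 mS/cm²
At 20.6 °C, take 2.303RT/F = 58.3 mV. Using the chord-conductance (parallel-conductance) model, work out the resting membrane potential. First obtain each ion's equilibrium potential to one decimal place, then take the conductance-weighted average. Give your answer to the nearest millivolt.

E_K⁺ = (58.3/1)·log₁₀(2.85/159) = -101.8 mV
E_Cl⁻ = (58.3/-1)·log₁₀(97.2/7.79) = -63.9 mV
E_Na⁺ = (58.3/1)·log₁₀(109/28.9) = 33.6 mV
Vm = (Σ gᵢEᵢ)/(Σ gᵢ) = (12·-101.8 + 12·-63.9 + 2.8·33.6) / (12 + 12 + 2.8)
= -1894.32 / 26.8 = -70.68 mV

-71 mV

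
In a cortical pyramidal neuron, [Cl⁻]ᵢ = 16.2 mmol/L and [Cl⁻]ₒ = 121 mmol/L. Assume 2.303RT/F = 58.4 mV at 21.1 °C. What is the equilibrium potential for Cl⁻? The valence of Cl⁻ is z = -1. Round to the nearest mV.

-51 mV

E = (58.4/z) · log₁₀([Cl⁻]_out/[Cl⁻]_in) with z = -1.
For an anion, dividing by z = -1 reverses the sign.
= (58.4/-1) · log₁₀(121/16.2) = -58.40 · log₁₀(7.469)
= -58.40 · (0.8733) = -51.00 mV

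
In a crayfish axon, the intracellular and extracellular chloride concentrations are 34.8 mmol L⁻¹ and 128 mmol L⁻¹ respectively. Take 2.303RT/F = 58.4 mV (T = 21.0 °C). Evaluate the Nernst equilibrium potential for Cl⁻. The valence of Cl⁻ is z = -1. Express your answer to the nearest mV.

-33 mV

E = (58.4/z) · log₁₀([Cl⁻]_out/[Cl⁻]_in) with z = -1.
For an anion, dividing by z = -1 reverses the sign.
= (58.4/-1) · log₁₀(128/34.8) = -58.40 · log₁₀(3.678)
= -58.40 · (0.5656) = -33.03 mV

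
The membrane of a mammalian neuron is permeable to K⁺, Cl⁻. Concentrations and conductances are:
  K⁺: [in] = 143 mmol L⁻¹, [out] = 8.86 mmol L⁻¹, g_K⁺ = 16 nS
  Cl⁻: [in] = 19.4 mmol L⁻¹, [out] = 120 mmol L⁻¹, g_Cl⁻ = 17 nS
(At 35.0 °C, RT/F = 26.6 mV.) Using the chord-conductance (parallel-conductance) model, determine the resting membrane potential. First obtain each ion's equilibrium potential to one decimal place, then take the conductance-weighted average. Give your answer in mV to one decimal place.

E_K⁺ = (26.6/1)·ln(8.86/143) = -74.0 mV
E_Cl⁻ = (26.6/-1)·ln(120/19.4) = -48.5 mV
Vm = (Σ gᵢEᵢ)/(Σ gᵢ) = (16·-74.0 + 17·-48.5) / (16 + 17)
= -2008.50 / 33 = -60.86 mV

-60.9 mV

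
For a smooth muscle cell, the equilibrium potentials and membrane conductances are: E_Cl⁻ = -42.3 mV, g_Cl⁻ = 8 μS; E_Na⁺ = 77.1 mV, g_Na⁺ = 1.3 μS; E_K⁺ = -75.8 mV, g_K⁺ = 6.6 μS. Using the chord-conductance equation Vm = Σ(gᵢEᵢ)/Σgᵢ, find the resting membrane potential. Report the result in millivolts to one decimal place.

-46.4 mV

Σ gᵢEᵢ = 8·(-42.3) + 1.3·(77.1) + 6.6·(-75.8) = -738.45
Σ gᵢ = 8 + 1.3 + 6.6 = 15.9
Vm = -738.45 / 15.9 = -46.44 mV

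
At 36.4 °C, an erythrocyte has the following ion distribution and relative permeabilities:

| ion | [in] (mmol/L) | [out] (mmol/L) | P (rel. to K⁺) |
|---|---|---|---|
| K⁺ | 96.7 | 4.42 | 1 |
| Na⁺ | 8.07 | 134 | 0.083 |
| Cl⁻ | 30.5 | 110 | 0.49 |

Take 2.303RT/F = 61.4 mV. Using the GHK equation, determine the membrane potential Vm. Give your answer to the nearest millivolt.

Vm = 61.4 · log₁₀[(Σ P·[cation]ₒ + Σ P·[anion]ᵢ) / (Σ P·[cation]ᵢ + Σ P·[anion]ₒ)]
Numerator = 1×4.42 + 0.083×134 + 0.49×30.5 = 30.49
Denominator = 1×96.7 + 0.083×8.07 + 0.49×110 = 151.3
Vm = 61.4 · log₁₀(0.20154) = 61.4 × (-0.6956) = -42.71 mV

-43 mV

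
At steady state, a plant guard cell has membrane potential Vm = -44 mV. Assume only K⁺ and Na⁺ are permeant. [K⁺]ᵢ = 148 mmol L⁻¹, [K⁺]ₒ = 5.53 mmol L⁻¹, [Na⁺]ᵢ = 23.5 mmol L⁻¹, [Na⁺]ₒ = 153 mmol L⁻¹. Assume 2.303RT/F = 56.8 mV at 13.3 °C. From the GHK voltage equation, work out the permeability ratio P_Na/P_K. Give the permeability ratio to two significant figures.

Let α = P_Na/P_K. GHK: Vm = 56.8·log₁₀[(Kₒ + α·Naₒ)/(Kᵢ + α·Naᵢ)].
10^(Vm/56.8) = 10^(-44.0/56.8) = 0.16802
So 0.16802·(Kᵢ + α·Naᵢ) = Kₒ + α·Naₒ → α = (0.16802·148.0 − 5.53) / (153.0 − 0.16802·23.5)
α = (24.87 − 5.53) / (153.0 − 3.948) = 19.34/149.1 = 0.1297

0.13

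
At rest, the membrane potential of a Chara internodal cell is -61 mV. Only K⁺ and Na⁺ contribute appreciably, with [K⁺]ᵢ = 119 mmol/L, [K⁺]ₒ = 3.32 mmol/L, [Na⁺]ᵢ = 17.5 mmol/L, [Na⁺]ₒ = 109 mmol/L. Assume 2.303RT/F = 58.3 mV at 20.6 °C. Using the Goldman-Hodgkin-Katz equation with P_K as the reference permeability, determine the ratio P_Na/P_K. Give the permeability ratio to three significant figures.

0.0687

Let α = P_Na/P_K. GHK: Vm = 58.3·log₁₀[(Kₒ + α·Naₒ)/(Kᵢ + α·Naᵢ)].
10^(Vm/58.3) = 10^(-61.0/58.3) = 0.089885
So 0.089885·(Kᵢ + α·Naᵢ) = Kₒ + α·Naₒ → α = (0.089885·119.0 − 3.32) / (109.0 − 0.089885·17.5)
α = (10.7 − 3.32) / (109.0 − 1.573) = 7.376/107.4 = 0.06866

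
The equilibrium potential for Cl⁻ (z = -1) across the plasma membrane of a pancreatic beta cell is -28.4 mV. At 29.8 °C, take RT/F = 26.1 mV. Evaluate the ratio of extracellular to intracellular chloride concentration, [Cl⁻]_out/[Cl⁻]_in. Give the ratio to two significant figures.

ln([out]/[in]) = E·z/(26.1) = -28.4 × -1 / 26.1 = 1.0881
[out]/[in] = e^(1.0881) = 2.969

3.0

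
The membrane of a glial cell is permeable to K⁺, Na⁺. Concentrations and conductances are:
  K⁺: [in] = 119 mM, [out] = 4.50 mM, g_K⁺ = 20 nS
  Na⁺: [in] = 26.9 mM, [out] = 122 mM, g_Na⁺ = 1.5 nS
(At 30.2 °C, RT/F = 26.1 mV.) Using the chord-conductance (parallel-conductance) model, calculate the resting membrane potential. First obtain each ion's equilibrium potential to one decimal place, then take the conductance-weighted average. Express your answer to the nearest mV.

E_K⁺ = (26.1/1)·ln(4.50/119) = -85.5 mV
E_Na⁺ = (26.1/1)·ln(122/26.9) = 39.5 mV
Vm = (Σ gᵢEᵢ)/(Σ gᵢ) = (20·-85.5 + 1.5·39.5) / (20 + 1.5)
= -1650.75 / 21.5 = -76.78 mV

-77 mV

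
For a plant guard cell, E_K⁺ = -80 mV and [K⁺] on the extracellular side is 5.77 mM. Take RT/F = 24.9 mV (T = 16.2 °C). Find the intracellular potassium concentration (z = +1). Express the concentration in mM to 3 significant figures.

143 mM

Nernst: E = (24.9/1) · ln([out]/[in]), so ln([out]/[in]) = -80.0 × 1 / 24.9 = -3.2129.
[out]/[in] = e^(-3.2129) = 0.04024.
[in] = 5.77 / 0.04024 = 143.4 mM.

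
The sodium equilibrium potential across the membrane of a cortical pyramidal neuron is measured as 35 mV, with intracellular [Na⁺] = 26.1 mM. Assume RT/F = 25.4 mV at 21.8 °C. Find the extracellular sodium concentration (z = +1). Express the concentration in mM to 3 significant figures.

104 mM

Nernst: E = (25.4/1) · ln([out]/[in]), so ln([out]/[in]) = 35.0 × 1 / 25.4 = 1.3780.
[out]/[in] = e^(1.3780) = 3.967.
[out] = 3.967 × 26.1 = 103.5 mM.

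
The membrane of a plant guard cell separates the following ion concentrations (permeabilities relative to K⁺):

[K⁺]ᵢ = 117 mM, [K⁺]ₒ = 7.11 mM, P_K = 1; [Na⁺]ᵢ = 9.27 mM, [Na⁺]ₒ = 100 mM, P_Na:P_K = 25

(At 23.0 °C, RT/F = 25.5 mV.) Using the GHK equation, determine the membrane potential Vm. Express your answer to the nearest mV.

Vm = 25.5 · ln[(Σ P·[cation]ₒ + Σ P·[anion]ᵢ) / (Σ P·[cation]ᵢ + Σ P·[anion]ₒ)]
Numerator = 1×7.11 + 25×100 = 2507
Denominator = 1×117 + 25×9.27 = 348.8
Vm = 25.5 · ln(7.1888) = 25.5 × (1.9725) = 50.30 mV

50 mV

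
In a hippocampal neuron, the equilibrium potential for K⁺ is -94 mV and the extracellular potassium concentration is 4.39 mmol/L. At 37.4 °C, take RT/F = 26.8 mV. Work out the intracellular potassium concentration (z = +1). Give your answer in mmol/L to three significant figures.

146 mmol/L

Nernst: E = (26.8/1) · ln([out]/[in]), so ln([out]/[in]) = -94.0 × 1 / 26.8 = -3.5075.
[out]/[in] = e^(-3.5075) = 0.02997.
[in] = 4.39 / 0.02997 = 146.5 mmol/L.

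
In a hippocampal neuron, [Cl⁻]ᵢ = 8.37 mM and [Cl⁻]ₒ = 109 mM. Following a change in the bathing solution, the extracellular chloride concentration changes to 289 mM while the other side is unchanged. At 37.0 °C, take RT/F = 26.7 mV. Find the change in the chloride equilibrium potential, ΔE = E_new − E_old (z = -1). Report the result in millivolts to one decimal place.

-26.0 mV

E_old = (26.7/-1)·ln(109/8.37) = -68.53 mV
E_new = (26.7/-1)·ln(289/8.37) = -94.57 mV
ΔE = -94.57 − (-68.53) = -26.03 mV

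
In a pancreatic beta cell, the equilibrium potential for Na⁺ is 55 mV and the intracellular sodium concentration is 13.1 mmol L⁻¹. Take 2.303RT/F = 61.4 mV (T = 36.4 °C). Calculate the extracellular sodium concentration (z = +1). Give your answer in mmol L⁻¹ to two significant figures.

Nernst: E = (61.4/1) · log₁₀([out]/[in]), so log₁₀([out]/[in]) = 55.0 × 1 / 61.4 = 0.8958.
[out]/[in] = 10^(0.8958) = 7.866.
[out] = 7.866 × 13.1 = 103 mmol L⁻¹.

100 mmol L⁻¹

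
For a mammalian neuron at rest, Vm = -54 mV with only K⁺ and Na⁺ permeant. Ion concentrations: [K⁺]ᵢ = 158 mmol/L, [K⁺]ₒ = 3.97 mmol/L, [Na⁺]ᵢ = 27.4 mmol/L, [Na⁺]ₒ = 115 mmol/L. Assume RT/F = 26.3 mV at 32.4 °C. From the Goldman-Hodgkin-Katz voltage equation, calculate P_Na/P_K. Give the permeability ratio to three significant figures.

Let α = P_Na/P_K. GHK: Vm = 26.3·ln[(Kₒ + α·Naₒ)/(Kᵢ + α·Naᵢ)].
e^(Vm/26.3) = e^(-54.0/26.3) = 0.12832
So 0.12832·(Kᵢ + α·Naᵢ) = Kₒ + α·Naₒ → α = (0.12832·158.0 − 3.97) / (115.0 − 0.12832·27.4)
α = (20.27 − 3.97) / (115.0 − 3.516) = 16.3/111.5 = 0.1462

0.146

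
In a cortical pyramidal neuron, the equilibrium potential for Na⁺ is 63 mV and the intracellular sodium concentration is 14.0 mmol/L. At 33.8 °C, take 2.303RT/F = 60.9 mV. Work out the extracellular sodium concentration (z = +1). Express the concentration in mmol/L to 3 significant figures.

152 mmol/L

Nernst: E = (60.9/1) · log₁₀([out]/[in]), so log₁₀([out]/[in]) = 63.0 × 1 / 60.9 = 1.0345.
[out]/[in] = 10^(1.0345) = 10.83.
[out] = 10.83 × 14.0 = 151.6 mmol/L.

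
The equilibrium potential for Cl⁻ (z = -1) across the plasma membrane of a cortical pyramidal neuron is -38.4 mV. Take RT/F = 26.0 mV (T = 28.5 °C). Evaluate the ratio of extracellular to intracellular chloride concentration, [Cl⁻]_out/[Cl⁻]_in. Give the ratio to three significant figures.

4.38

ln([out]/[in]) = E·z/(26.0) = -38.4 × -1 / 26.0 = 1.4769
[out]/[in] = e^(1.4769) = 4.379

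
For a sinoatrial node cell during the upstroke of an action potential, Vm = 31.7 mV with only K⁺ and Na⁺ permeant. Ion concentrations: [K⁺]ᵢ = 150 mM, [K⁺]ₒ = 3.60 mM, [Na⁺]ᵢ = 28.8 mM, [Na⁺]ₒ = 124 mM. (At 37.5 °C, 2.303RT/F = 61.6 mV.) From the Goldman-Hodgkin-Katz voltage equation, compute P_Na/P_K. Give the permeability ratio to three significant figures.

Let α = P_Na/P_K. GHK: Vm = 61.6·log₁₀[(Kₒ + α·Naₒ)/(Kᵢ + α·Naᵢ)].
10^(Vm/61.6) = 10^(31.7/61.6) = 3.2705
So 3.2705·(Kᵢ + α·Naᵢ) = Kₒ + α·Naₒ → α = (3.2705·150.0 − 3.6) / (124.0 − 3.2705·28.8)
α = (490.6 − 3.6) / (124.0 − 94.19) = 487/29.81 = 16.34

16.3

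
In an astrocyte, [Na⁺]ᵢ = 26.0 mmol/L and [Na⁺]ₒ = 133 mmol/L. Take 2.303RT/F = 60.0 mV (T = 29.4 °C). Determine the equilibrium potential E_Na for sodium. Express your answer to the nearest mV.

E = (60.0/z) · log₁₀([Na⁺]_out/[Na⁺]_in) with z = +1.
= (60.0/1) · log₁₀(133/26.0) = 60.00 · log₁₀(5.115)
= 60.00 · (0.7089) = 42.53 mV

43 mV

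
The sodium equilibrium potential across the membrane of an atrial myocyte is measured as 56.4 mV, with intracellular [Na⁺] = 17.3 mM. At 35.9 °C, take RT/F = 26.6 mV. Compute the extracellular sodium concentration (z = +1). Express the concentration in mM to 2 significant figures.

140 mM

Nernst: E = (26.6/1) · ln([out]/[in]), so ln([out]/[in]) = 56.4 × 1 / 26.6 = 2.1203.
[out]/[in] = e^(2.1203) = 8.334.
[out] = 8.334 × 17.3 = 144.2 mM.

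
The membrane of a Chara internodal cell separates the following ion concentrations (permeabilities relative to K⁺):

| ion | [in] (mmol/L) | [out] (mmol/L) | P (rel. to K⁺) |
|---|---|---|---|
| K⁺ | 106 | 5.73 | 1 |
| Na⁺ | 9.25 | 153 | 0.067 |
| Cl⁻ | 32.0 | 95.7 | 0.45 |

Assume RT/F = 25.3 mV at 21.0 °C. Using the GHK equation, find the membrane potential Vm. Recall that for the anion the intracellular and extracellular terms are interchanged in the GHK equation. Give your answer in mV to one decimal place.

Vm = 25.3 · ln[(Σ P·[cation]ₒ + Σ P·[anion]ᵢ) / (Σ P·[cation]ᵢ + Σ P·[anion]ₒ)]
Numerator = 1×5.73 + 0.067×153 + 0.45×32.0 = 30.38
Denominator = 1×106 + 0.067×9.25 + 0.45×95.7 = 149.7
Vm = 25.3 · ln(0.20297) = 25.3 × (-1.5947) = -40.35 mV

-40.3 mV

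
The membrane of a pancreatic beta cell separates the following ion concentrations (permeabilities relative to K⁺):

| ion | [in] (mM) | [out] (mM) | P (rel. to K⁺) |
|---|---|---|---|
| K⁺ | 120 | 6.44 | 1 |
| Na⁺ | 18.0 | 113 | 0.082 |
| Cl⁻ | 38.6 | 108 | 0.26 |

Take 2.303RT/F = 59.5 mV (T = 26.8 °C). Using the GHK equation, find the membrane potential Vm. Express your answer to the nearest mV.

Vm = 59.5 · log₁₀[(Σ P·[cation]ₒ + Σ P·[anion]ᵢ) / (Σ P·[cation]ᵢ + Σ P·[anion]ₒ)]
Numerator = 1×6.44 + 0.082×113 + 0.26×38.6 = 25.74
Denominator = 1×120 + 0.082×18.0 + 0.26×108 = 149.6
Vm = 59.5 · log₁₀(0.17212) = 59.5 × (-0.7642) = -45.47 mV

-45 mV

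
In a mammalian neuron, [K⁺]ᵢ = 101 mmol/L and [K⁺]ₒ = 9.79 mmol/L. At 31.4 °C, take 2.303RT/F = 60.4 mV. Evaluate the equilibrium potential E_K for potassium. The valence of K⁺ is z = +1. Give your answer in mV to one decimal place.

E = (60.4/z) · log₁₀([K⁺]_out/[K⁺]_in) with z = +1.
= (60.4/1) · log₁₀(9.79/101) = 60.40 · log₁₀(0.09693)
= 60.40 · (-1.0135) = -61.22 mV

-61.2 mV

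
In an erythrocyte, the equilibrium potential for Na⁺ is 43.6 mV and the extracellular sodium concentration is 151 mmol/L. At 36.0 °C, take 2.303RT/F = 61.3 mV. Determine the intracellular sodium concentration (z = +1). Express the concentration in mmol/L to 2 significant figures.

Nernst: E = (61.3/1) · log₁₀([out]/[in]), so log₁₀([out]/[in]) = 43.6 × 1 / 61.3 = 0.7113.
[out]/[in] = 10^(0.7113) = 5.143.
[in] = 151 / 5.143 = 29.36 mmol/L.

29 mmol/L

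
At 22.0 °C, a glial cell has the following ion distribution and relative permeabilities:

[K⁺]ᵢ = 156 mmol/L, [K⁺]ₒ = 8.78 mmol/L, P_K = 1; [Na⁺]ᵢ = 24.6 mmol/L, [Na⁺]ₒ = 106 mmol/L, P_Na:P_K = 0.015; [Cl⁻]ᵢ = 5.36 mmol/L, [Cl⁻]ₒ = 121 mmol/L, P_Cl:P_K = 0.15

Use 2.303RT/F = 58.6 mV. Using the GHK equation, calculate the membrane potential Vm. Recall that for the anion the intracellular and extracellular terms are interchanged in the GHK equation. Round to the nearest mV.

Vm = 58.6 · log₁₀[(Σ P·[cation]ₒ + Σ P·[anion]ᵢ) / (Σ P·[cation]ᵢ + Σ P·[anion]ₒ)]
Numerator = 1×8.78 + 0.015×106 + 0.15×5.36 = 11.17
Denominator = 1×156 + 0.015×24.6 + 0.15×121 = 174.5
Vm = 58.6 · log₁₀(0.064027) = 58.6 × (-1.1936) = -69.95 mV

-70 mV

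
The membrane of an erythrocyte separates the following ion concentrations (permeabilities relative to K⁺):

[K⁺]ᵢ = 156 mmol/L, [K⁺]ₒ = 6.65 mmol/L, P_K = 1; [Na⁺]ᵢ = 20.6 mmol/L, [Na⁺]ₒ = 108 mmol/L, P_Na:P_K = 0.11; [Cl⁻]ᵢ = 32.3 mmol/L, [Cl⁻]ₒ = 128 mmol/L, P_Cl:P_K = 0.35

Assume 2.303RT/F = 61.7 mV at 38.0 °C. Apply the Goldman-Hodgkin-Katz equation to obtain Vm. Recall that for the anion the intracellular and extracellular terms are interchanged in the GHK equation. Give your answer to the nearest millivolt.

Vm = 61.7 · log₁₀[(Σ P·[cation]ₒ + Σ P·[anion]ᵢ) / (Σ P·[cation]ᵢ + Σ P·[anion]ₒ)]
Numerator = 1×6.65 + 0.11×108 + 0.35×32.3 = 29.84
Denominator = 1×156 + 0.11×20.6 + 0.35×128 = 203.1
Vm = 61.7 · log₁₀(0.14692) = 61.7 × (-0.8329) = -51.39 mV

-51 mV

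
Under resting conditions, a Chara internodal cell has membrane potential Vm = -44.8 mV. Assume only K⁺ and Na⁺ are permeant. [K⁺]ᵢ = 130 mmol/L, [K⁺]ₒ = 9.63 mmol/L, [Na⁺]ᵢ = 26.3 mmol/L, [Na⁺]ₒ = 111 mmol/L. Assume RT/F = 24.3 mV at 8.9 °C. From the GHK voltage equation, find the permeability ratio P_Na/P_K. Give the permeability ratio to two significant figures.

0.10

Let α = P_Na/P_K. GHK: Vm = 24.3·ln[(Kₒ + α·Naₒ)/(Kᵢ + α·Naᵢ)].
e^(Vm/24.3) = e^(-44.8/24.3) = 0.15824
So 0.15824·(Kᵢ + α·Naᵢ) = Kₒ + α·Naₒ → α = (0.15824·130.0 − 9.63) / (111.0 − 0.15824·26.3)
α = (20.57 − 9.63) / (111.0 − 4.162) = 10.94/106.8 = 0.1024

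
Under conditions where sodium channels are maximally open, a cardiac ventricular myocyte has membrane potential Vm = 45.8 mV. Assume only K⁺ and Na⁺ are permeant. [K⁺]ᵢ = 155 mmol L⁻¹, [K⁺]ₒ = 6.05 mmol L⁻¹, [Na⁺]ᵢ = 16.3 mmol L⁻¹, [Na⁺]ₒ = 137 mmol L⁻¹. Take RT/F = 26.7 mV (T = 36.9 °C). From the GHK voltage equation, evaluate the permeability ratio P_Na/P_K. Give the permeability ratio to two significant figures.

18

Let α = P_Na/P_K. GHK: Vm = 26.7·ln[(Kₒ + α·Naₒ)/(Kᵢ + α·Naᵢ)].
e^(Vm/26.7) = e^(45.8/26.7) = 5.5587
So 5.5587·(Kᵢ + α·Naᵢ) = Kₒ + α·Naₒ → α = (5.5587·155.0 − 6.05) / (137.0 − 5.5587·16.3)
α = (861.6 − 6.05) / (137.0 − 90.61) = 855.5/46.39 = 18.44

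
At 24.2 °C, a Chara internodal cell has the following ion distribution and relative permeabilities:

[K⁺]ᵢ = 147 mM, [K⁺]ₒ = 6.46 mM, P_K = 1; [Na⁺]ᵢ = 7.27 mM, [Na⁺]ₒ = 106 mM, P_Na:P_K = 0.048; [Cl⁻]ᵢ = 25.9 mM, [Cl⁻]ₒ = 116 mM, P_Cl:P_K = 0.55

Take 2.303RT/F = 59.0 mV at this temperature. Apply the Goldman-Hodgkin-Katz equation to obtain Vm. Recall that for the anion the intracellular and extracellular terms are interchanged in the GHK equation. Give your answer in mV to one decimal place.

-53.9 mV

Vm = 59.0 · log₁₀[(Σ P·[cation]ₒ + Σ P·[anion]ᵢ) / (Σ P·[cation]ᵢ + Σ P·[anion]ₒ)]
Numerator = 1×6.46 + 0.048×106 + 0.55×25.9 = 25.79
Denominator = 1×147 + 0.048×7.27 + 0.55×116 = 211.1
Vm = 59.0 · log₁₀(0.12216) = 59.0 × (-0.9131) = -53.87 mV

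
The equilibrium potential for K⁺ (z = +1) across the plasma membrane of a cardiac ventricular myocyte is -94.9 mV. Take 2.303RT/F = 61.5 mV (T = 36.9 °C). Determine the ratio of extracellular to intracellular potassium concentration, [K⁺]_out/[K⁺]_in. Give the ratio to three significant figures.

0.0286

log₁₀([out]/[in]) = E·z/(61.5) = -94.9 × 1 / 61.5 = -1.5431
[out]/[in] = 10^(-1.5431) = 0.02864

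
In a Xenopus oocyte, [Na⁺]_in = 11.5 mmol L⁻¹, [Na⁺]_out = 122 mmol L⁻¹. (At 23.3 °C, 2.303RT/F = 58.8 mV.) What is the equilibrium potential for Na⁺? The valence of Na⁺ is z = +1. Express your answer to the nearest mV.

E = (58.8/z) · log₁₀([Na⁺]_out/[Na⁺]_in) with z = +1.
= (58.8/1) · log₁₀(122/11.5) = 58.80 · log₁₀(10.61)
= 58.80 · (1.0257) = 60.31 mV

60 mV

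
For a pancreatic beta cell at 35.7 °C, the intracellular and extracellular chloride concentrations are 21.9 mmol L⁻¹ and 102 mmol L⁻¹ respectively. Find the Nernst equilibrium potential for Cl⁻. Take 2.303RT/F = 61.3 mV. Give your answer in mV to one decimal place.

E = (61.3/z) · log₁₀([Cl⁻]_out/[Cl⁻]_in) with z = -1.
For an anion, dividing by z = -1 reverses the sign.
= (61.3/-1) · log₁₀(102/21.9) = -61.30 · log₁₀(4.658)
= -61.30 · (0.6682) = -40.96 mV

-41.0 mV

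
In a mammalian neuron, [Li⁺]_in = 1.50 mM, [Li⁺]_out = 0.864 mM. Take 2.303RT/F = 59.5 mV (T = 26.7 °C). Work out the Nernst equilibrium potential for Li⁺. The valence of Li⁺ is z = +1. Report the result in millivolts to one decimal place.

E = (59.5/z) · log₁₀([Li⁺]_out/[Li⁺]_in) with z = +1.
= (59.5/1) · log₁₀(0.864/1.50) = 59.50 · log₁₀(0.576)
= 59.50 · (-0.2396) = -14.25 mV

-14.3 mV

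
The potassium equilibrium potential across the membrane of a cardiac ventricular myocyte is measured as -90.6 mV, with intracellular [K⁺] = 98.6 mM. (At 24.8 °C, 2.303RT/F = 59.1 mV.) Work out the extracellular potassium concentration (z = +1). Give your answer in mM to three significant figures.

2.89 mM

Nernst: E = (59.1/1) · log₁₀([out]/[in]), so log₁₀([out]/[in]) = -90.6 × 1 / 59.1 = -1.5330.
[out]/[in] = 10^(-1.5330) = 0.02931.
[out] = 0.02931 × 98.6 = 2.89 mM.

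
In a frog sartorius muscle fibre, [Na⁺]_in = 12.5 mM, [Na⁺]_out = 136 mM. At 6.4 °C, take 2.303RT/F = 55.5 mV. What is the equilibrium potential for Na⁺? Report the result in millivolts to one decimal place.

57.5 mV

E = (55.5/z) · log₁₀([Na⁺]_out/[Na⁺]_in) with z = +1.
= (55.5/1) · log₁₀(136/12.5) = 55.50 · log₁₀(10.88)
= 55.50 · (1.0366) = 57.53 mV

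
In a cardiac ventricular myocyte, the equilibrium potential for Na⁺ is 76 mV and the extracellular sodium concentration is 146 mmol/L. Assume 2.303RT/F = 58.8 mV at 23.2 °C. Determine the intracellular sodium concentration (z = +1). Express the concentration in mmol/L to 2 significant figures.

Nernst: E = (58.8/1) · log₁₀([out]/[in]), so log₁₀([out]/[in]) = 76.0 × 1 / 58.8 = 1.2925.
[out]/[in] = 10^(1.2925) = 19.61.
[in] = 146 / 19.61 = 7.445 mmol/L.

7.4 mmol/L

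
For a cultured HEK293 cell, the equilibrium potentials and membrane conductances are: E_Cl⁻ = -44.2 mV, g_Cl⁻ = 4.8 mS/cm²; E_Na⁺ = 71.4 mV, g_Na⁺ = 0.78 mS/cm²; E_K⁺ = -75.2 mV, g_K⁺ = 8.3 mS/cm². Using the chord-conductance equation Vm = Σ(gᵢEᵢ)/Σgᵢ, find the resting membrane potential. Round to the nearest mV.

-56 mV

Σ gᵢEᵢ = 4.8·(-44.2) + 0.78·(71.4) + 8.3·(-75.2) = -780.63
Σ gᵢ = 4.8 + 0.78 + 8.3 = 13.88
Vm = -780.63 / 13.88 = -56.24 mV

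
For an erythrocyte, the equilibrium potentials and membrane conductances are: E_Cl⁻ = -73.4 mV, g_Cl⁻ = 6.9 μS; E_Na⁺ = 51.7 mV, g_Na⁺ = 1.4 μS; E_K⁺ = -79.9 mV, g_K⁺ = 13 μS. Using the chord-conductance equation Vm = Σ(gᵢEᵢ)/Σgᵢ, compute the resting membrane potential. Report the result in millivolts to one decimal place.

-69.1 mV

Σ gᵢEᵢ = 6.9·(-73.4) + 1.4·(51.7) + 13·(-79.9) = -1472.78
Σ gᵢ = 6.9 + 1.4 + 13 = 21.3
Vm = -1472.78 / 21.3 = -69.14 mV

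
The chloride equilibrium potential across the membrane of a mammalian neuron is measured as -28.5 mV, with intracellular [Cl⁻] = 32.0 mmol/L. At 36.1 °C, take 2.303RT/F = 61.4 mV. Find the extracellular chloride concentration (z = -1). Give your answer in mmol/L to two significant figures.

93 mmol/L

Nernst: E = (61.4/-1) · log₁₀([out]/[in]), so log₁₀([out]/[in]) = -28.5 × -1 / 61.4 = 0.4642.
[out]/[in] = 10^(0.4642) = 2.912.
[out] = 2.912 × 32.0 = 93.18 mmol/L.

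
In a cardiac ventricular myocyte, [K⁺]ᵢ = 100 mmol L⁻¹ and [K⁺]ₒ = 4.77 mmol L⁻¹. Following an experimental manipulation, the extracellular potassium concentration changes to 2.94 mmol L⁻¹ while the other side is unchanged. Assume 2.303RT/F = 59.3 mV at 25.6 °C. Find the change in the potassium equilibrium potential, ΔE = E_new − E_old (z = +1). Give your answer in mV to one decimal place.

-12.5 mV

E_old = (59.3/1)·log₁₀(4.77/100) = -78.36 mV
E_new = (59.3/1)·log₁₀(2.94/100) = -90.83 mV
ΔE = -90.83 − (-78.36) = -12.46 mV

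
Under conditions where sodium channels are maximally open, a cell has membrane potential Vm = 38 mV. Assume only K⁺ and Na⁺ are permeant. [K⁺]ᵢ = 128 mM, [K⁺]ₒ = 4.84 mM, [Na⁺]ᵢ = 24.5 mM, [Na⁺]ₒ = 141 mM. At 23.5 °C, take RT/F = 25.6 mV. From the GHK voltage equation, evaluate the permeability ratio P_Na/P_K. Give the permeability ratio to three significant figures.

Let α = P_Na/P_K. GHK: Vm = 25.6·ln[(Kₒ + α·Naₒ)/(Kᵢ + α·Naᵢ)].
e^(Vm/25.6) = e^(38.0/25.6) = 4.4122
So 4.4122·(Kᵢ + α·Naᵢ) = Kₒ + α·Naₒ → α = (4.4122·128.0 − 4.84) / (141.0 − 4.4122·24.5)
α = (564.8 − 4.84) / (141.0 − 108.1) = 559.9/32.9 = 17.02

17.0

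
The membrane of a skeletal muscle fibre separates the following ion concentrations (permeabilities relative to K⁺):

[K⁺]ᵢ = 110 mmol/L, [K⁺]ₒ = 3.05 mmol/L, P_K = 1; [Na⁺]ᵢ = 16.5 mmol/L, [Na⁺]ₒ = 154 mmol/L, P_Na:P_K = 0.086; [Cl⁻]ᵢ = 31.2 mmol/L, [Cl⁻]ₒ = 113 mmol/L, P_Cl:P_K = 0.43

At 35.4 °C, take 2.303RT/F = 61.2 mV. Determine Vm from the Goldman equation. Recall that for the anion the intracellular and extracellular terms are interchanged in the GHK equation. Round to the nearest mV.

-45 mV

Vm = 61.2 · log₁₀[(Σ P·[cation]ₒ + Σ P·[anion]ᵢ) / (Σ P·[cation]ᵢ + Σ P·[anion]ₒ)]
Numerator = 1×3.05 + 0.086×154 + 0.43×31.2 = 29.71
Denominator = 1×110 + 0.086×16.5 + 0.43×113 = 160
Vm = 61.2 · log₁₀(0.18568) = 61.2 × (-0.7312) = -44.75 mV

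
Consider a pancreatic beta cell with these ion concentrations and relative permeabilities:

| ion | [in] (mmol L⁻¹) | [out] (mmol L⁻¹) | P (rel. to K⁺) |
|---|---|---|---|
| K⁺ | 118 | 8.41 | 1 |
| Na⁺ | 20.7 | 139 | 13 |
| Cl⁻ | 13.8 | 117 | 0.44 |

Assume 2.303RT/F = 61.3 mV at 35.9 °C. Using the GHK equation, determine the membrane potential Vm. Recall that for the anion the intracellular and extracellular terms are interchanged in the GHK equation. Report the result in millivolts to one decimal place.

37.9 mV

Vm = 61.3 · log₁₀[(Σ P·[cation]ₒ + Σ P·[anion]ᵢ) / (Σ P·[cation]ᵢ + Σ P·[anion]ₒ)]
Numerator = 1×8.41 + 13×139 + 0.44×13.8 = 1821
Denominator = 1×118 + 13×20.7 + 0.44×117 = 438.6
Vm = 61.3 · log₁₀(4.1531) = 61.3 × (0.6184) = 37.91 mV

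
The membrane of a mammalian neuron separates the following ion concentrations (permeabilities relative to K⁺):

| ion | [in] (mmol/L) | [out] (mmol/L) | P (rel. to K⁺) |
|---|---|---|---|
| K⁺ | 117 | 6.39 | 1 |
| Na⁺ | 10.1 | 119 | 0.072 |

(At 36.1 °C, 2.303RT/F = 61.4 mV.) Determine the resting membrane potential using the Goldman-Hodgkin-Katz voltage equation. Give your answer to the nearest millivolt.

-55 mV

Vm = 61.4 · log₁₀[(Σ P·[cation]ₒ + Σ P·[anion]ᵢ) / (Σ P·[cation]ᵢ + Σ P·[anion]ₒ)]
Numerator = 1×6.39 + 0.072×119 = 14.96
Denominator = 1×117 + 0.072×10.1 = 117.7
Vm = 61.4 · log₁₀(0.12706) = 61.4 × (-0.8960) = -55.01 mV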